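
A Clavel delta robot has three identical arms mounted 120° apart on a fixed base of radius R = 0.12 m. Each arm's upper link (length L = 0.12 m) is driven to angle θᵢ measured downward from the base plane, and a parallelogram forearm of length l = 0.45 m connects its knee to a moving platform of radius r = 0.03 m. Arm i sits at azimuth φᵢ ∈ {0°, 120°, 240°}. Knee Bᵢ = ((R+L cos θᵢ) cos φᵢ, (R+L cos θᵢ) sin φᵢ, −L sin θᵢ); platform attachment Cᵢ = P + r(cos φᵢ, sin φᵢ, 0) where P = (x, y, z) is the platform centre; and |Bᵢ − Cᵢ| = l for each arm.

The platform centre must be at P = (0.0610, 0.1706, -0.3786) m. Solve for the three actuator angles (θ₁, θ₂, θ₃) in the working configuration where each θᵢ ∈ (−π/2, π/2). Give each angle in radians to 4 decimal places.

rotate P by −φ1: (0.0610, 0.1706, -0.3786)
  A=0.0290, B=-0.3786, C=(l²−L²−A²−y'²−z²)/(2L)=0.0617
  √(A²+B²)=0.3797;  θ1 = -1.4943+1.4075 ≈ -0.0869
rotate P by −φ2: (0.1172, -0.1381, -0.3786)
  e−x'=-0.0272;  (l²−L²−(e−x')²−y'²−z²)/2L = 0.1039
  γ=atan2(-0.3786,-0.0272)=-1.6426;  ψ=arccos(0.2738)=1.2935;  θ2=γ+ψ≈-0.3492
rotate P by −φ3: (-0.1782, -0.0325, -0.3786)
  A=0.2682, B=-0.3786, C=(l²−L²−A²−y'²−z²)/(2L)=-0.1177
  θ3 = atan2(B,A) + arccos(C/0.4640) = 0.8729

θ₁ = -0.0869, θ₂ = -0.3492, θ₃ = 0.8729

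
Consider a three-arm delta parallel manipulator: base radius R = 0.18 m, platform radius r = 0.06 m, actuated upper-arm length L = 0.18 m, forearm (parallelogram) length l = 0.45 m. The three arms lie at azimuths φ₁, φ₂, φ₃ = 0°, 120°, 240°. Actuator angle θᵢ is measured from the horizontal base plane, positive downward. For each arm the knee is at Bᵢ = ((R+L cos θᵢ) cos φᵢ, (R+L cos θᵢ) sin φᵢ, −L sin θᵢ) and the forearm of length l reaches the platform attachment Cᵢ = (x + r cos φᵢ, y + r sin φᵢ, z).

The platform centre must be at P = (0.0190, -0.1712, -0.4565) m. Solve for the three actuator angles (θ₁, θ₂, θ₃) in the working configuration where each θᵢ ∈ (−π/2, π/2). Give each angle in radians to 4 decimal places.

arm 1 (φ=0.0°): x'=0.0190, y'=-0.1712
  e−x'=0.1010;  (l²−L²−(e−x')²−y'²−z²)/2L = -0.2161
  γ=atan2(-0.4565,0.1010)=-1.3531;  ψ=arccos(-0.4622)=2.0513;  θ1=γ+ψ≈0.6983
rotate P by −φ2: (-0.1578, 0.0691, -0.4565)
  A cos θ + B sin θ = C:  0.2778·cos θ + -0.4565·sin θ = -0.3340
  γ=atan2(-0.4565,0.2778)=-1.0242;  ψ=arccos(-0.6250)=2.2459;  θ2=γ+ψ≈1.2217
φ3=240.0° → target in arm frame (0.1388, 0.1021)
  A cos θ + B sin θ = C:  -0.0188·cos θ + -0.4565·sin θ = -0.1363
  √(A²+B²)=0.4569;  θ3 = -1.6119+1.8737 ≈ 0.2618

θ₁ = 0.6983, θ₂ = 1.2217, θ₃ = 0.2618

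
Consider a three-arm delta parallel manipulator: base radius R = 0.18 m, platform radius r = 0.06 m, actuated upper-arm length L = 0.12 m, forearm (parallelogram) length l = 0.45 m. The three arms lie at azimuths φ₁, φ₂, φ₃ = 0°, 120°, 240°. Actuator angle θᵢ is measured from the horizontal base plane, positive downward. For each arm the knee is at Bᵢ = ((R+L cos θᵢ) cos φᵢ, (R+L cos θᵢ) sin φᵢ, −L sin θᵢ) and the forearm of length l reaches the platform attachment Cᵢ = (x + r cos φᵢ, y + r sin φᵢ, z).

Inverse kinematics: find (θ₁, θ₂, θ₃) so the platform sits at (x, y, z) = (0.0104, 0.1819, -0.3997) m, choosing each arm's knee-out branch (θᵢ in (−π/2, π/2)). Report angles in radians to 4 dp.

φ1=0.0° → target in arm frame (0.0104, 0.1819)
  A cos θ + B sin θ = C:  0.1096·cos θ + -0.3997·sin θ = -0.0698
  γ=atan2(-0.3997,0.1096)=-1.3032;  ψ=arccos(-0.1685)=1.7401;  θ1=γ+ψ≈0.4369
rotate P by −φ2: (0.1523, -0.1000, -0.3997)
  A cos θ + B sin θ = C:  -0.0323·cos θ + -0.3997·sin θ = 0.0721
  θ2 = atan2(B,A) + arccos(C/0.4010) = -0.2615
arm 3 (φ=240.0°): x'=-0.1627, y'=-0.0819
  A=0.2827, B=-0.3997, C=(l²−L²−A²−y'²−z²)/(2L)=-0.2430
  θ3 = atan2(B,A) + arccos(C/0.4896) = 1.1349

θ₁ = 0.4369, θ₂ = -0.2615, θ₃ = 1.1349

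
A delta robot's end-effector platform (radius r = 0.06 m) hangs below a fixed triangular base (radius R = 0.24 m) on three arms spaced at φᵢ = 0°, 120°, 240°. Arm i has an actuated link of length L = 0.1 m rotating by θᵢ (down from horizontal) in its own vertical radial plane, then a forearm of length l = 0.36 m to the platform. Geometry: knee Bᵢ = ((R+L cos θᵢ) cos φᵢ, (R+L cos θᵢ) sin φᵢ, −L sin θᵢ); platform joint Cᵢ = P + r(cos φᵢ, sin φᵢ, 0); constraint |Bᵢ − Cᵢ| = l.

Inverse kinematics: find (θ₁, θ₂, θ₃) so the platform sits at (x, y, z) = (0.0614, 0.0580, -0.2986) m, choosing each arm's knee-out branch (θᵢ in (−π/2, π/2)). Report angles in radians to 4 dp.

rotate P by −φ1: (0.0614, 0.0580, -0.2986)
  A cos θ + B sin θ = C:  0.1186·cos θ + -0.2986·sin θ = 0.0650
  θ1 = atan2(B,A) + arccos(C/0.3213) = 0.1742
arm 2 (φ=120.0°): x'=0.0195, y'=-0.0822
  e−x'=0.1605;  (l²−L²−(e−x')²−y'²−z²)/2L = -0.0103
  θ2 = atan2(B,A) + arccos(C/0.3390) = 0.5236
rotate P by −φ3: (-0.0809, 0.0242, -0.2986)
  e−x'=0.2609;  (l²−L²−(e−x')²−y'²−z²)/2L = -0.1912
  √(A²+B²)=0.3965;  θ3 = -0.8526+2.0738 ≈ 1.2212

θ₁ = 0.1742, θ₂ = 0.5236, θ₃ = 1.2212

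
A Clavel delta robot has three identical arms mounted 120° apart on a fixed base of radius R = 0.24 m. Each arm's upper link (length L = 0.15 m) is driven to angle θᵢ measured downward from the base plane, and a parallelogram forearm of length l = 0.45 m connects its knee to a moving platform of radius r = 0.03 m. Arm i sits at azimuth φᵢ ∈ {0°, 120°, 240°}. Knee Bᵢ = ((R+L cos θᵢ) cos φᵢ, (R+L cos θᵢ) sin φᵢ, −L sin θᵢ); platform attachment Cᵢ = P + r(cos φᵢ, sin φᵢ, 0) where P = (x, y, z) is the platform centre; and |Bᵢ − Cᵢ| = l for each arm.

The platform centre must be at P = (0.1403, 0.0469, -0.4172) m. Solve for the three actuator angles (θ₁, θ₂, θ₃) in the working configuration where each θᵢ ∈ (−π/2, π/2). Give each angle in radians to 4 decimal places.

arm 1 (φ=0.0°): x'=0.1403, y'=0.0469
  A=0.0697, B=-0.4172, C=(l²−L²−A²−y'²−z²)/(2L)=-0.0037
  θ1 = atan2(B,A) + arccos(C/0.4230) = 0.1743
φ2=120.0° → target in arm frame (-0.0295, -0.1450)
  A cos θ + B sin θ = C:  0.2395·cos θ + -0.4172·sin θ = -0.2415
  √(A²+B²)=0.4811;  θ2 = -1.0496+2.0967 ≈ 1.0471
φ3=240.0° → target in arm frame (-0.1108, 0.0981)
  A=0.3208, B=-0.4172, C=(l²−L²−A²−y'²−z²)/(2L)=-0.3552
  θ3 = atan2(B,A) + arccos(C/0.5263) = 1.3964

θ₁ = 0.1743, θ₂ = 1.0471, θ₃ = 1.3964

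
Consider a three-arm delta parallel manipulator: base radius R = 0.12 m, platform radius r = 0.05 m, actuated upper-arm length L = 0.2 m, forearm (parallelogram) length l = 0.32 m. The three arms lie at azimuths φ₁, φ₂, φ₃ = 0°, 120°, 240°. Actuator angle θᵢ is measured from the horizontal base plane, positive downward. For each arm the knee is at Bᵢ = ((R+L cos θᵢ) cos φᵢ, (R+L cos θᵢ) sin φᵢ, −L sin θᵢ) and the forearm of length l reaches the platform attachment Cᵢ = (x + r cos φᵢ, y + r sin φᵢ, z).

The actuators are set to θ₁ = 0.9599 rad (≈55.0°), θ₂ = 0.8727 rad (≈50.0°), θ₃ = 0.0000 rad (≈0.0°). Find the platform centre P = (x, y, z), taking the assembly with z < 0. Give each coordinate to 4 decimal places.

(-0.0843, -0.1155, -0.2930)

arm 1 at φ=0.0°: (R−r)+L cos θ1 = 0.1847;  S1 = (0.1847, 0.0000, -0.1638)
S2 = (0.1986·cos120.0°, 0.1986·sin120.0°, -0.1532) = (-0.0993, 0.1720, -0.1532)
S3 = (0.2700·cos240.0°, 0.2700·sin240.0°, 0.0000) = (-0.1350, -0.2338, 0.0000)
eliminate P² terms by subtracting sphere 1 from 2 and 3
linear system: -0.5680x+0.3439y = 0.0019−0.0212z; -0.6394x+-0.4677y = 0.0119−0.3277z
Cramer: x(z) = -0.0103+0.2525z;  y(z) = -0.0114+0.3553z
quadratic in z: (1.1900)z²+(0.2210)z+(-0.0374)=0, √Δ=0.4763 → z ∈ {-0.2930, 0.1072}; z = -0.2930 (taking z<0)
x = -0.0843, y = -0.1155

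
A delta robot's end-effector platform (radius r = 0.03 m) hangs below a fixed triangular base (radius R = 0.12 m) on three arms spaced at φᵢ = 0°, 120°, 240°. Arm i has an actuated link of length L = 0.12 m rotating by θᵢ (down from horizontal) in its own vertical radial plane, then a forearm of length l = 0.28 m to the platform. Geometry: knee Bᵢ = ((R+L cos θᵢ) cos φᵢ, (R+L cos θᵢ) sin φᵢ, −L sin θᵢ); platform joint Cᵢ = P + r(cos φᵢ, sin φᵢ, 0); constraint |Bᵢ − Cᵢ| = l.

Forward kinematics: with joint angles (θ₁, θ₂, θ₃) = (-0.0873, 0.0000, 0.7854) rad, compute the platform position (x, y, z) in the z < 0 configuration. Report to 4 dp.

(0.0439, 0.0642, -0.2059)

arm 1 at φ=0.0°: ρ1 = 0.2095;  centre 1 = (0.2095, 0.0000, 0.0105)
φ2=120.0°: virtual centre (-0.1050, 0.1819, 0.0000), radius l
centre 3 = (0.1749·cos240.0°, 0.1749·sin240.0°, -0.0849) = (-0.0874, -0.1514, -0.0849)
subtract pairs → two planes through P
[-0.6291 0.3637 -0.0209]·P = 0.0001;  [-0.5939 -0.3029 -0.1906]·P = -0.0062
det = 0.4066;  x = 0.0055+-0.1861z,  y = 0.0098+-0.2644z
quadratic in z: (1.1046)z²+(0.0499)z+(-0.0366)=0, √Δ=0.4051 → z ∈ {-0.2059, 0.1608}; z = -0.2059 (taking z<0)
x = 0.0439, y = 0.0642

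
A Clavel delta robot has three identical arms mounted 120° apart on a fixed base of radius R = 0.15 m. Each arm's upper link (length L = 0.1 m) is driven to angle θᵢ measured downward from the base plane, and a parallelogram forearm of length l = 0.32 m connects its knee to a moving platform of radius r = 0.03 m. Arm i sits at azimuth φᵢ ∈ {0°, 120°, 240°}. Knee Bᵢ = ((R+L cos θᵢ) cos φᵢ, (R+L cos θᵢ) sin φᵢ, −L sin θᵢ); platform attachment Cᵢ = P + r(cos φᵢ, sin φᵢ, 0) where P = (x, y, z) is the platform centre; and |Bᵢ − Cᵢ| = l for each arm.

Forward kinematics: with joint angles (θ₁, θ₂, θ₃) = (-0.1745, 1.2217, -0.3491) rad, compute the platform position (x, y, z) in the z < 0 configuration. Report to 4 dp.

(0.0587, -0.1212, -0.2320)

arm 1 at φ=0.0°: ρ1 = 0.2185;  S1 = (0.2185, 0.0000, 0.0174)
S2 = (0.1542·cos120.0°, 0.1542·sin120.0°, -0.0940) = (-0.0771, 0.1335, -0.0940)
φ3=240.0°: virtual centre (-0.1070, -0.1853, 0.0342), radius l
|S₂|²−|S₁|² = -0.0154;  |S₃|²−|S₁|² = -0.0011
[-0.5912 0.2671 -0.2227]·P = -0.0154;  [-0.6509 -0.3706 0.0337]·P = -0.0011
Cramer: x(z) = 0.0153-0.1871z;  y(z) = -0.0239+0.4195z
sphere 1 gives Az²+Bz+C=0 with A=1.2110, B=0.0212, C=-0.0602;  B²−4AC=0.2922;  roots -0.2320, 0.2144;  negative root z = -0.2320
x = 0.0587, y = -0.1212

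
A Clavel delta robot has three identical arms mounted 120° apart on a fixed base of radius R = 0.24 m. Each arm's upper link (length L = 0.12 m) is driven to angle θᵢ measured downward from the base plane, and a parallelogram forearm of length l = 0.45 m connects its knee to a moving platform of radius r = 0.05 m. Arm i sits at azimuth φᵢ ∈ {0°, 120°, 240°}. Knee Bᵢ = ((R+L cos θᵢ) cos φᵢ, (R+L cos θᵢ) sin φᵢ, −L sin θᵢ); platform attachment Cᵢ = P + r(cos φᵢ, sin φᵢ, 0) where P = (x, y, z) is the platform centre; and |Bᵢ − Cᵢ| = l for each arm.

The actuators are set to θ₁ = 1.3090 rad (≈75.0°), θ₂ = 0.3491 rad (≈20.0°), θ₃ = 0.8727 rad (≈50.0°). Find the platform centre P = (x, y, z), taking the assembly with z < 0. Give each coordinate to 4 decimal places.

φ1=0.0°: virtual centre (0.2211, 0.0000, -0.1159), radius l
arm 2 at φ=120.0°: (R−r)+L cos θ2 = 0.3028;  S2 = (-0.1514, 0.2622, -0.0410)
S3 = (0.2671·cos240.0°, 0.2671·sin240.0°, -0.0919) = (-0.1336, -0.2313, -0.0919)
|S₂|²−|S₁|² = 0.0310;  |S₃|²−|S₁|² = 0.0175
[-0.7449 0.5244 0.1497]·P = 0.0310;  [-0.7092 -0.4627 0.0480]·P = 0.0175
Cramer: x(z) = -0.0329+0.1318z;  y(z) = 0.0125-0.0983z
quadratic in z: (1.0270)z²+(0.1624)z+(-0.1244)=0, √Δ=0.7332 → z ∈ {-0.4360, 0.2779}; z = -0.4360 (taking z<0)
x = -0.0903, y = 0.0554

(-0.0903, 0.0554, -0.4360)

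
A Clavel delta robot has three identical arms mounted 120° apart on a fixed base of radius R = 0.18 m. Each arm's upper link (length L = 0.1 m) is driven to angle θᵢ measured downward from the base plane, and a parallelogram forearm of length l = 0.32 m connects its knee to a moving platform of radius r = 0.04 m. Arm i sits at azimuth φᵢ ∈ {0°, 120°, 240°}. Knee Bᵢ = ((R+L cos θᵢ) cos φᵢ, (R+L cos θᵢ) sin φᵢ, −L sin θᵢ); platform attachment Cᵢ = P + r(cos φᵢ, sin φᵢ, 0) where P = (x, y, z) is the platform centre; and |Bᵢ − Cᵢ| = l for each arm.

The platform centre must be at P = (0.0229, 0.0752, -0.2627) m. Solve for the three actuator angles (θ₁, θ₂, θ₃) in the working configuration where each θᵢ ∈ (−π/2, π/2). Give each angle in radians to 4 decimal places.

θ₁ = 0.3494, θ₂ = 0.0869, θ₃ = 1.0470

φ1=0.0° → target in arm frame (0.0229, 0.0752)
  e−x'=0.1171;  (l²−L²−(e−x')²−y'²−z²)/2L = 0.0201
  θ1 = atan2(B,A) + arccos(C/0.2876) = 0.3494
φ2=120.0° → target in arm frame (0.0537, -0.0574)
  A cos θ + B sin θ = C:  0.0863·cos θ + -0.2627·sin θ = 0.0632
  θ2 = atan2(B,A) + arccos(C/0.2765) = 0.0869
φ3=240.0° → target in arm frame (-0.0766, -0.0178)
  e−x'=0.2166;  (l²−L²−(e−x')²−y'²−z²)/2L = -0.1192
  θ3 = atan2(B,A) + arccos(C/0.3405) = 1.0470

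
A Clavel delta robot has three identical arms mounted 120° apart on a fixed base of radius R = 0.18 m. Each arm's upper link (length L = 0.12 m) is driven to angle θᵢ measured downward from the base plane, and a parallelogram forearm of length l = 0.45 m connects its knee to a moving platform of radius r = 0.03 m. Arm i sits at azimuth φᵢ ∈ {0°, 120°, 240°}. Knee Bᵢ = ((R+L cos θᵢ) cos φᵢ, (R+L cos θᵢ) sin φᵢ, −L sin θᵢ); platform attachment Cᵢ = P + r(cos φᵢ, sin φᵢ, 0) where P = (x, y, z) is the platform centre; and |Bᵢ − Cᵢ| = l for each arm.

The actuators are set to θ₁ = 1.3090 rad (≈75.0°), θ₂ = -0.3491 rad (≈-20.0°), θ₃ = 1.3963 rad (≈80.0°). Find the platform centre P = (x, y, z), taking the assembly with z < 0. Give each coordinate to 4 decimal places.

O1 = (0.1811·cos0.0°, 0.1811·sin0.0°, -0.1159) = (0.1811, 0.0000, -0.1159)
O2 = (0.2628·cos120.0°, 0.2628·sin120.0°, 0.0410) = (-0.1314, 0.2276, 0.0410)
φ3=240.0°: virtual centre (-0.0854, -0.1479, -0.1182), radius l
subtract pairs → two planes through P
linear system: -0.6249x+0.4551y = 0.0245−0.3139z; -0.5329x+-0.2959y = -0.0031−-0.0045z
det = 0.4275;  x = -0.0137+0.2125z,  y = 0.0350+-0.3980z
sphere 1 gives Az²+Bz+C=0 with A=1.2036, B=0.1212, C=-0.1499;  B²−4AC=0.7364;  roots -0.4068, 0.3062;  negative root z = -0.4068
x = -0.1001, y = 0.1970

(-0.1001, 0.1970, -0.4068)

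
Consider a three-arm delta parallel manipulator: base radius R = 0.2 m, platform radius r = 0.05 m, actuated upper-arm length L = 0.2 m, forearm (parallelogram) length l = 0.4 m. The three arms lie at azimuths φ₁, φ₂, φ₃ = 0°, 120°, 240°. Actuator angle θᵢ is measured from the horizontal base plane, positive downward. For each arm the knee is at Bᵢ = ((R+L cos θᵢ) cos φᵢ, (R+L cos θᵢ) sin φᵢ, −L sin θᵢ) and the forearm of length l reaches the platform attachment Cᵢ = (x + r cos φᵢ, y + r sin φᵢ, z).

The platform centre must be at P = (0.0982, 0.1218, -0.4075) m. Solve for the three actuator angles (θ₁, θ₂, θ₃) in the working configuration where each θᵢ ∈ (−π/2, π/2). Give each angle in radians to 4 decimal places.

θ₁ = 0.5237, θ₂ = 0.6983, θ₃ = 1.3965

φ1=0.0° → target in arm frame (0.0982, 0.1218)
  A cos θ + B sin θ = C:  0.0518·cos θ + -0.4075·sin θ = -0.1589
  γ=atan2(-0.4075,0.0518)=-1.4444;  ψ=arccos(-0.3869)=1.9681;  θ1=γ+ψ≈0.5237
rotate P by −φ2: (0.0564, -0.1459, -0.4075)
  A cos θ + B sin θ = C:  0.0936·cos θ + -0.4075·sin θ = -0.1903
  γ=atan2(-0.4075,0.0936)=-1.3450;  ψ=arccos(-0.4551)=2.0433;  θ2=γ+ψ≈0.6983
rotate P by −φ3: (-0.1546, 0.0241, -0.4075)
  A=0.3046, B=-0.4075, C=(l²−L²−A²−y'²−z²)/(2L)=-0.3485
  √(A²+B²)=0.5087;  θ3 = -0.9289+2.3255 ≈ 1.3965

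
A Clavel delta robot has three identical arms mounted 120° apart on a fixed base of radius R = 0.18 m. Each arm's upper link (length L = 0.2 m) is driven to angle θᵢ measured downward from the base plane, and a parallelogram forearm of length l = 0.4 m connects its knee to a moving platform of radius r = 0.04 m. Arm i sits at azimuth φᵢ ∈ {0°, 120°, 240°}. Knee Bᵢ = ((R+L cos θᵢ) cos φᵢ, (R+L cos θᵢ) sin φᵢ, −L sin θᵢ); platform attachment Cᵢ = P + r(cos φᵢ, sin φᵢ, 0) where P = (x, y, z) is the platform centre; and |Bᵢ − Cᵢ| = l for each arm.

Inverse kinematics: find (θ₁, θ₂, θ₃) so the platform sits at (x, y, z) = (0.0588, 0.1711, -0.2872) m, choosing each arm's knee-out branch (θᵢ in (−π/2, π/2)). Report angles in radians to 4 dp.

θ₁ = 0.2617, θ₂ = -0.0870, θ₃ = 1.2219

rotate P by −φ1: (0.0588, 0.1711, -0.2872)
  A cos θ + B sin θ = C:  0.0812·cos θ + -0.2872·sin θ = 0.0041
  θ1 = atan2(B,A) + arccos(C/0.2985) = 0.2617
rotate P by −φ2: (0.1188, -0.1365, -0.2872)
  e−x'=0.0212;  (l²−L²−(e−x')²−y'²−z²)/2L = 0.0461
  √(A²+B²)=0.2880;  θ2 = -1.4970+1.4100 ≈ -0.0870
φ3=240.0° → target in arm frame (-0.1776, -0.0346)
  e−x'=0.3176;  (l²−L²−(e−x')²−y'²−z²)/2L = -0.1613
  θ3 = atan2(B,A) + arccos(C/0.4282) = 1.2219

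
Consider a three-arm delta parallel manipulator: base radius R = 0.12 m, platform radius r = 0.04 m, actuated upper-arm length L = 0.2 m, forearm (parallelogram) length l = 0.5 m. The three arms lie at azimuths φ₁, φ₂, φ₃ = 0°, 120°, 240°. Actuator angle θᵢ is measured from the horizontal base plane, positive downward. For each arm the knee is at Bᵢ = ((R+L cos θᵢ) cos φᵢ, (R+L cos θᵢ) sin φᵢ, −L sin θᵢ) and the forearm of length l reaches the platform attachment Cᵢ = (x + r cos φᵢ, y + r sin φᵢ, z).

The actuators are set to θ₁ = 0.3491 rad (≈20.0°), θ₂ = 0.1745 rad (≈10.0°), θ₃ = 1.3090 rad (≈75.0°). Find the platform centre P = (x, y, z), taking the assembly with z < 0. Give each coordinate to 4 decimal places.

(0.1158, 0.2645, -0.4645)

arm 1 at φ=0.0°: (R−r)+L cos θ1 = 0.2679;  S1 = (0.2679, 0.0000, -0.0684)
S2 = (0.2770·cos120.0°, 0.2770·sin120.0°, -0.0347) = (-0.1385, 0.2399, -0.0347)
arm 3 at φ=240.0°: (R−r)+L cos θ3 = 0.1318;  S3 = (-0.0659, -0.1141, -0.1932)
eliminate P² terms by subtracting sphere 1 from 2 and 3
linear system: -0.8128x+0.4797y = 0.0014−0.0674z; -0.6676x+-0.2282y = -0.0218−-0.2495z
Cramer: x(z) = 0.0200-0.2063z;  y(z) = 0.0369-0.4900z
quadratic in z: (1.2826)z²+(0.2029)z+(-0.1825)=0, √Δ=0.9887 → z ∈ {-0.4645, 0.3063}; z = -0.4645 (taking z<0)
x = 0.1158, y = 0.2645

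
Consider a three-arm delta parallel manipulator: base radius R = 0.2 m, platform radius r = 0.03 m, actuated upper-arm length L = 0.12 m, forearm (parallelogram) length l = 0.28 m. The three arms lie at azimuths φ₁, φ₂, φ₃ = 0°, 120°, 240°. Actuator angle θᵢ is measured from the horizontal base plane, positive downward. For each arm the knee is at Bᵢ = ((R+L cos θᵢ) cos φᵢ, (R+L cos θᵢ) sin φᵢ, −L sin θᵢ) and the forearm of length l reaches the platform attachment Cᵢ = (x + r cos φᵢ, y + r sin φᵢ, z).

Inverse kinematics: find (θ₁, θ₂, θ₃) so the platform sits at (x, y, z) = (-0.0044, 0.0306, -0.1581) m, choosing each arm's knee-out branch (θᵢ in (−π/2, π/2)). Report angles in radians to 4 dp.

θ₁ = 0.6985, θ₂ = 0.3487, θ₃ = 0.8730

φ1=0.0° → target in arm frame (-0.0044, 0.0306)
  A cos θ + B sin θ = C:  0.1744·cos θ + -0.1581·sin θ = 0.0319
  θ1 = atan2(B,A) + arccos(C/0.2354) = 0.6985
arm 2 (φ=120.0°): x'=0.0287, y'=-0.0115
  e−x'=0.1413;  (l²−L²−(e−x')²−y'²−z²)/2L = 0.0788
  θ2 = atan2(B,A) + arccos(C/0.2120) = 0.3487
arm 3 (φ=240.0°): x'=-0.0243, y'=-0.0191
  A=0.1943, B=-0.1581, C=(l²−L²−A²−y'²−z²)/(2L)=0.0037
  θ3 = atan2(B,A) + arccos(C/0.2505) = 0.8730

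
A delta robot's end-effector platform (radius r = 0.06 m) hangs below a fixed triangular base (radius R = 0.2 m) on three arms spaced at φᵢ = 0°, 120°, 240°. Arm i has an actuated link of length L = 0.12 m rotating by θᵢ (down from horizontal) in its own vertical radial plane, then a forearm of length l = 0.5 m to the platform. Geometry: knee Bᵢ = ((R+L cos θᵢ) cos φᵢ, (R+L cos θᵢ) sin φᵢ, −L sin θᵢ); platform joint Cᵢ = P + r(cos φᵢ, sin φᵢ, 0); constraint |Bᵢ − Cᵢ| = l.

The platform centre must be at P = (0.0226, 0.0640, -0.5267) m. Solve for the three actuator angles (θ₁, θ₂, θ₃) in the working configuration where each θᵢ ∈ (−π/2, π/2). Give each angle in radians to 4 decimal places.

θ₁ = 0.6983, θ₂ = 0.6109, θ₃ = 1.0475

φ1=0.0° → target in arm frame (0.0226, 0.0640)
  A cos θ + B sin θ = C:  0.1174·cos θ + -0.5267·sin θ = -0.2487
  √(A²+B²)=0.5396;  θ1 = -1.3515+2.0498 ≈ 0.6983
φ2=120.0° → target in arm frame (0.0441, -0.0516)
  e−x'=0.0959;  (l²−L²−(e−x')²−y'²−z²)/2L = -0.2236
  γ=atan2(-0.5267,0.0959)=-1.3907;  ψ=arccos(-0.4177)=2.0017;  θ2=γ+ψ≈0.6109
arm 3 (φ=240.0°): x'=-0.0667, y'=-0.0124
  e−x'=0.2067;  (l²−L²−(e−x')²−y'²−z²)/2L = -0.3529
  √(A²+B²)=0.5658;  θ3 = -1.1968+2.2443 ≈ 1.0475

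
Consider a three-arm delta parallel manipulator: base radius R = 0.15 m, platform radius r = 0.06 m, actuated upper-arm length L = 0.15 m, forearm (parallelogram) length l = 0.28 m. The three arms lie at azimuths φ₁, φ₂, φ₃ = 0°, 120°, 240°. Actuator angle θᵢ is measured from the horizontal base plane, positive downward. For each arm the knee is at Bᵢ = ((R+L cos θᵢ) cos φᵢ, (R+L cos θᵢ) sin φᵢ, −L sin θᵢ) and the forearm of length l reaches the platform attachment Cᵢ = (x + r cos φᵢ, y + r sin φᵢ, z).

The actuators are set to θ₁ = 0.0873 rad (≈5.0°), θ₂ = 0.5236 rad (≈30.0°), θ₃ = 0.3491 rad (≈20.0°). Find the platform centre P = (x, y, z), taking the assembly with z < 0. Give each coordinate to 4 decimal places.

O1 = (0.2394·cos0.0°, 0.2394·sin0.0°, -0.0131) = (0.2394, 0.0000, -0.0131)
O2 = (0.2199·cos120.0°, 0.2199·sin120.0°, -0.0750) = (-0.1100, 0.1904, -0.0750)
φ3=240.0°: virtual centre (-0.1155, -0.2000, -0.0513), radius l
|O₂|²−|O₁|² = -0.0035;  |O₃|²−|O₁|² = -0.0015
[-0.6988 0.3809 -0.1238]·P = -0.0035;  [-0.7098 -0.4000 -0.0765]·P = -0.0015
det = 0.5499;  x = 0.0036+-0.1431z,  y = -0.0026+0.0627z
quadratic in z: (1.0244)z²+(0.0933)z+(-0.0226)=0, √Δ=0.3184 → z ∈ {-0.2009, 0.1099}; z = -0.2009 (taking z<0)
x = 0.0324, y = -0.0152

(0.0324, -0.0152, -0.2009)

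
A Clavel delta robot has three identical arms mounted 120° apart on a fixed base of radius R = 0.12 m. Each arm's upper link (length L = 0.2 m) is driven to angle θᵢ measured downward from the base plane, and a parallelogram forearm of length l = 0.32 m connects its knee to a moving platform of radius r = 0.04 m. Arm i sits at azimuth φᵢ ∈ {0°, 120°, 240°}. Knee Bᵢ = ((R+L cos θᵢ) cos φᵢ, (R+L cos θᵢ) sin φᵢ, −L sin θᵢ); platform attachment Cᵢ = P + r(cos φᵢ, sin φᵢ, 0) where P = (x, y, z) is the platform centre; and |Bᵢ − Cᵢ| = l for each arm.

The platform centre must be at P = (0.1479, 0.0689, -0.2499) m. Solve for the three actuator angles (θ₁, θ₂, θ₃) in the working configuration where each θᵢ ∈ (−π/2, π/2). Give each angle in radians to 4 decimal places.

θ₁ = -0.1744, θ₂ = 0.6981, θ₃ = 1.1342

arm 1 (φ=0.0°): x'=0.1479, y'=0.0689
  e−x'=-0.0679;  (l²−L²−(e−x')²−y'²−z²)/2L = -0.0235
  γ=atan2(-0.2499,-0.0679)=-1.8361;  ψ=arccos(-0.0908)=1.6617;  θ1=γ+ψ≈-0.1744
φ2=120.0° → target in arm frame (-0.0143, -0.1625)
  e−x'=0.0943;  (l²−L²−(e−x')²−y'²−z²)/2L = -0.0884
  γ=atan2(-0.2499,0.0943)=-1.2100;  ψ=arccos(-0.3309)=1.9081;  θ2=γ+ψ≈0.6981
rotate P by −φ3: (-0.1336, 0.0936, -0.2499)
  e−x'=0.2136;  (l²−L²−(e−x')²−y'²−z²)/2L = -0.1361
  γ=atan2(-0.2499,0.2136)=-0.8635;  ψ=arccos(-0.4141)=1.9977;  θ3=γ+ψ≈1.1342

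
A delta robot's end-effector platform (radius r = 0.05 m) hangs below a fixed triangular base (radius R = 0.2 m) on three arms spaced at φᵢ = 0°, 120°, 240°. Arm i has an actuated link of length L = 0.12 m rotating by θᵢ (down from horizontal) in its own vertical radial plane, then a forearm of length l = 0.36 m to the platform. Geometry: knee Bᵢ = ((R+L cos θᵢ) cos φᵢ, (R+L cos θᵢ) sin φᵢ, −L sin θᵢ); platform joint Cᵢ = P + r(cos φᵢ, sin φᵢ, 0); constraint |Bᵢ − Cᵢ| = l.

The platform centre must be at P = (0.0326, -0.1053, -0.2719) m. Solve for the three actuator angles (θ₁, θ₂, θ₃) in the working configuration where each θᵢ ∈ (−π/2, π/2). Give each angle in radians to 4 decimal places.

θ₁ = 0.1748, θ₂ = 1.0474, θ₃ = -0.1746

rotate P by −φ1: (0.0326, -0.1053, -0.2719)
  A cos θ + B sin θ = C:  0.1174·cos θ + -0.2719·sin θ = 0.0683
  θ1 = atan2(B,A) + arccos(C/0.2962) = 0.1748
φ2=120.0° → target in arm frame (-0.1075, 0.0244)
  A cos θ + B sin θ = C:  0.2575·cos θ + -0.2719·sin θ = -0.1068
  γ=atan2(-0.2719,0.2575)=-0.8126;  ψ=arccos(-0.2852)=1.8600;  θ2=γ+ψ≈1.0474
arm 3 (φ=240.0°): x'=0.0749, y'=0.0809
  A=0.0751, B=-0.2719, C=(l²−L²−A²−y'²−z²)/(2L)=0.1212
  γ=atan2(-0.2719,0.0751)=-1.3013;  ψ=arccos(0.4297)=1.1267;  θ3=γ+ψ≈-0.1746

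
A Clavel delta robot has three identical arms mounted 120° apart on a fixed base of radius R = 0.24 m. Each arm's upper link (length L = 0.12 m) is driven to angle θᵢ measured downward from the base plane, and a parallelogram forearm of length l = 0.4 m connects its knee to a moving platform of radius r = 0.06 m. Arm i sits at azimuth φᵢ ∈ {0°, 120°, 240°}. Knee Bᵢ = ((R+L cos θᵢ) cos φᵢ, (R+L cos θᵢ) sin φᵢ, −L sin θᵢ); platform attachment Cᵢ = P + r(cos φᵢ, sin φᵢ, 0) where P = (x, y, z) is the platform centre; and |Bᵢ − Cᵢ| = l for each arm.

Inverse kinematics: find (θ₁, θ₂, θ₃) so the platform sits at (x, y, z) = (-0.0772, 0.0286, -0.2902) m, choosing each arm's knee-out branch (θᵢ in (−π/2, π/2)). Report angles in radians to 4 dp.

arm 1 (φ=0.0°): x'=-0.0772, y'=0.0286
  e−x'=0.2572;  (l²−L²−(e−x')²−y'²−z²)/2L = -0.0233
  γ=atan2(-0.2902,0.2572)=-0.8456;  ψ=arccos(-0.0600)=1.6309;  θ1=γ+ψ≈0.7852
arm 2 (φ=120.0°): x'=0.0634, y'=0.0526
  A=0.1166, B=-0.2902, C=(l²−L²−A²−y'²−z²)/(2L)=0.1876
  γ=atan2(-0.2902,0.1166)=-1.1887;  ψ=arccos(0.5998)=0.9276;  θ2=γ+ψ≈-0.2610
rotate P by −φ3: (0.0138, -0.0812, -0.2902)
  A=0.1662, B=-0.2902, C=(l²−L²−A²−y'²−z²)/(2L)=0.1133
  θ3 = atan2(B,A) + arccos(C/0.3344) = 0.1745

θ₁ = 0.7852, θ₂ = -0.2610, θ₃ = 0.1745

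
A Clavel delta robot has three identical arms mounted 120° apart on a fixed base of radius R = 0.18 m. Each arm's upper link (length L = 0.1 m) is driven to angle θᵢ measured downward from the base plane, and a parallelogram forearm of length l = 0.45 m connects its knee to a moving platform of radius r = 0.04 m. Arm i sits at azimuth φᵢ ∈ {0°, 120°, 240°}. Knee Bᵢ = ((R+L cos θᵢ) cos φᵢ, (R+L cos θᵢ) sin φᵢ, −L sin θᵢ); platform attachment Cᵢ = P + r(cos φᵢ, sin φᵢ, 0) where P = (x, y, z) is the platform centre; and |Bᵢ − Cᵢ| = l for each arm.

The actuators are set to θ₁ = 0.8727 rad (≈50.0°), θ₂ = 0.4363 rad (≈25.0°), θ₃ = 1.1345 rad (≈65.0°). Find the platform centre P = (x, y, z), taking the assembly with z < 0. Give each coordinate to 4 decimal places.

S1 = (0.2043·cos0.0°, 0.2043·sin0.0°, -0.0766) = (0.2043, 0.0000, -0.0766)
φ2=120.0°: virtual centre (-0.1153, 0.1997, -0.0423), radius l
arm 3 at φ=240.0°: ρ3 = 0.1823;  S3 = (-0.0911, -0.1578, -0.0906)
subtract pairs → two planes through P
linear system: -0.6392x+0.3995y = 0.0074−0.0687z; -0.5908x+-0.3157y = -0.0062−-0.0281z
det = 0.4378;  x = 0.0003+0.0239z,  y = 0.0190+-0.1337z
sphere 1 gives Az²+Bz+C=0 with A=1.0184, B=0.1384, C=-0.1547;  B²−4AC=0.6492;  roots -0.4635, 0.3276;  negative root z = -0.4635
x = -0.0108, y = 0.0809

(-0.0108, 0.0809, -0.4635)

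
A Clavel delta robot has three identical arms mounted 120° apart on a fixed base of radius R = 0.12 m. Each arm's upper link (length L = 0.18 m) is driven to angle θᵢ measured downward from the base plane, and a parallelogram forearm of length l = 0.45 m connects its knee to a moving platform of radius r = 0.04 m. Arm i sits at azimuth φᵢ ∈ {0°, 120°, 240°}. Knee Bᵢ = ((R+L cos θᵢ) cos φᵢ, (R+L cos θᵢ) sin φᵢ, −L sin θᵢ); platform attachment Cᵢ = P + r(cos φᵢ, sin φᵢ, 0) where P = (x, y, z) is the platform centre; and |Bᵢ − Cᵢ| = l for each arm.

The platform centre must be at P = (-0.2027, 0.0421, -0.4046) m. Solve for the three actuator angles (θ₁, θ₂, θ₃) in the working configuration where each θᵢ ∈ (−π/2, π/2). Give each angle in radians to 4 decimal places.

arm 1 (φ=0.0°): x'=-0.2027, y'=0.0421
  e−x'=0.2827;  (l²−L²−(e−x')²−y'²−z²)/2L = -0.2091
  √(A²+B²)=0.4936;  θ1 = -0.9609+2.0084 ≈ 1.0474
rotate P by −φ2: (0.1378, 0.1545, -0.4046)
  e−x'=-0.0578;  (l²−L²−(e−x')²−y'²−z²)/2L = -0.0578
  √(A²+B²)=0.4087;  θ2 = -1.7127+1.7127 ≈ 0.0000
φ3=240.0° → target in arm frame (0.0649, -0.1966)
  A cos θ + B sin θ = C:  0.0151·cos θ + -0.4046·sin θ = -0.0902
  γ=atan2(-0.4046,0.0151)=-1.5335;  ψ=arccos(-0.2228)=1.7955;  θ3=γ+ψ≈0.2620

θ₁ = 1.0474, θ₂ = 0.0000, θ₃ = 0.2620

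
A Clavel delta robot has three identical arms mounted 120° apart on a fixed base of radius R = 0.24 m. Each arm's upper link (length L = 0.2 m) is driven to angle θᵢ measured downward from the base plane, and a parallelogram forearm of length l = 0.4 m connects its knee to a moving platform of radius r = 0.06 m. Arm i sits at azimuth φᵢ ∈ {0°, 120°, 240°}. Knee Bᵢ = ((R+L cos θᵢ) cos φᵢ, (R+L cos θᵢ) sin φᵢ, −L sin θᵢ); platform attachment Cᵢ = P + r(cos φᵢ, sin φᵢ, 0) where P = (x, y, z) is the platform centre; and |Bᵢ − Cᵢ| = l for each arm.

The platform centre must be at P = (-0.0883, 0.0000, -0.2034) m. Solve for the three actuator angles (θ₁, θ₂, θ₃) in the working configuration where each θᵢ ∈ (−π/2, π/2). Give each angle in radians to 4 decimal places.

θ₁ = 0.8728, θ₂ = 0.0002, θ₃ = 0.0002

φ1=0.0° → target in arm frame (-0.0883, 0.0000)
  e−x'=0.2683;  (l²−L²−(e−x')²−y'²−z²)/2L = 0.0166
  √(A²+B²)=0.3367;  θ1 = -0.6487+1.5214 ≈ 0.8728
rotate P by −φ2: (0.0441, 0.0765, -0.2034)
  A cos θ + B sin θ = C:  0.1359·cos θ + -0.2034·sin θ = 0.1358
  γ=atan2(-0.2034,0.1359)=-0.9819;  ψ=arccos(0.5553)=0.9821;  θ2=γ+ψ≈0.0002
rotate P by −φ3: (0.0442, -0.0765, -0.2034)
  e−x'=0.1358;  (l²−L²−(e−x')²−y'²−z²)/2L = 0.1358
  √(A²+B²)=0.2446;  θ3 = -0.9819+0.9821 ≈ 0.0002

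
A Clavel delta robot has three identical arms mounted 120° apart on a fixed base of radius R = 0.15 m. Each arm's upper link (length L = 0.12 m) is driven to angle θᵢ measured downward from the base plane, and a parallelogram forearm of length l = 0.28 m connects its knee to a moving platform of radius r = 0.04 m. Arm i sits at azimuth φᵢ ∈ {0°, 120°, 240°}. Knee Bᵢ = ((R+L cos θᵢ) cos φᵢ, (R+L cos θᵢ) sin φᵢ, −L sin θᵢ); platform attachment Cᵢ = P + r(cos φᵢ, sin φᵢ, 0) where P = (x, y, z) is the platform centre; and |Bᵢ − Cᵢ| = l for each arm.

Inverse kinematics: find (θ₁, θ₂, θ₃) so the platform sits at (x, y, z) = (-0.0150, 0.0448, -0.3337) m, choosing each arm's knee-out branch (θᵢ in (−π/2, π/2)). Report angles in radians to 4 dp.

arm 1 (φ=0.0°): x'=-0.0150, y'=0.0448
  A=0.1250, B=-0.3337, C=(l²−L²−A²−y'²−z²)/(2L)=-0.2708
  √(A²+B²)=0.3563;  θ1 = -1.2124+2.4339 ≈ 1.2216
arm 2 (φ=120.0°): x'=0.0463, y'=-0.0094
  A=0.0637, B=-0.3337, C=(l²−L²−A²−y'²−z²)/(2L)=-0.2146
  √(A²+B²)=0.3397;  θ2 = -1.3822+2.2545 ≈ 0.8723
arm 3 (φ=240.0°): x'=-0.0313, y'=-0.0354
  e−x'=0.1413;  (l²−L²−(e−x')²−y'²−z²)/2L = -0.2857
  γ=atan2(-0.3337,0.1413)=-1.1703;  ψ=arccos(-0.7885)=2.4791;  θ3=γ+ψ≈1.3088

θ₁ = 1.2216, θ₂ = 0.8723, θ₃ = 1.3088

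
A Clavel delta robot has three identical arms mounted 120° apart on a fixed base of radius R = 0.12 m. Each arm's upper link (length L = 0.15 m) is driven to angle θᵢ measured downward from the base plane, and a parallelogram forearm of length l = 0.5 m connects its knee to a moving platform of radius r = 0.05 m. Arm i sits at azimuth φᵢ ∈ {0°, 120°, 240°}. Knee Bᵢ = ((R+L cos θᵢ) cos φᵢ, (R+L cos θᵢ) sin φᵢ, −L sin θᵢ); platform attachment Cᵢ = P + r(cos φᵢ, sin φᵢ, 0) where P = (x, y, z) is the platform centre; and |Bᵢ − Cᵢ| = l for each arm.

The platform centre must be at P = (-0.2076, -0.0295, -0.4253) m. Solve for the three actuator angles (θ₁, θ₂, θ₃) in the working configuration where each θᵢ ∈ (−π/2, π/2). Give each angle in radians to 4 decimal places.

θ₁ = 0.7853, θ₂ = -0.0877, θ₃ = -0.2621

rotate P by −φ1: (-0.2076, -0.0295, -0.4253)
  e−x'=0.2776;  (l²−L²−(e−x')²−y'²−z²)/2L = -0.1044
  γ=atan2(-0.4253,0.2776)=-0.9925;  ψ=arccos(-0.2055)=1.7778;  θ1=γ+ψ≈0.7853
rotate P by −φ2: (0.0783, 0.1945, -0.4253)
  e−x'=-0.0083;  (l²−L²−(e−x')²−y'²−z²)/2L = 0.0290
  √(A²+B²)=0.4254;  θ2 = -1.5902+1.5025 ≈ -0.0877
rotate P by −φ3: (0.1293, -0.1650, -0.4253)
  A cos θ + B sin θ = C:  -0.0593·cos θ + -0.4253·sin θ = 0.0529
  θ3 = atan2(B,A) + arccos(C/0.4294) = -0.2621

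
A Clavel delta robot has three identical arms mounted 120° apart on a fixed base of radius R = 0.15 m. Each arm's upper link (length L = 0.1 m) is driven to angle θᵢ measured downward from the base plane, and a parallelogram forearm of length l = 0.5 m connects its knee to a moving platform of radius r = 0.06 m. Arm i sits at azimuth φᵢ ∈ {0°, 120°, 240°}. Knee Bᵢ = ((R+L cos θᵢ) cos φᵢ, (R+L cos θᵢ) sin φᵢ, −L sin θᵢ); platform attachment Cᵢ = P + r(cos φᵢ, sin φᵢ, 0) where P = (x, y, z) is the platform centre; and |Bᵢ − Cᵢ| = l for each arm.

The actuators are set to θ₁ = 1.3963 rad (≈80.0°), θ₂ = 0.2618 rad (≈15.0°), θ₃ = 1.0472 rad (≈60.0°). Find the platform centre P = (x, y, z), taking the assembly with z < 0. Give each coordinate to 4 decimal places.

φ1=0.0°: virtual centre (0.1074, 0.0000, -0.0985), radius l
arm 2 at φ=120.0°: ρ2 = 0.1866;  S2 = (-0.0933, 0.1616, -0.0259)
S3 = (0.1400·cos240.0°, 0.1400·sin240.0°, -0.0866) = (-0.0700, -0.1212, -0.0866)
|S₂|²−|S₁|² = 0.0143;  |S₃|²−|S₁|² = 0.0059
linear system: -0.4013x+0.3232y = 0.0143−0.1452z; -0.3547x+-0.2425y = 0.0059−0.0238z
Cramer: x(z) = -0.0253+0.2023z;  y(z) = 0.0127-0.1980z
quadratic in z: (1.0802)z²+(0.1382)z+(-0.2225)=0, √Δ=0.9903 → z ∈ {-0.5224, 0.3944}; z = -0.5224 (taking z<0)
x = -0.1310, y = 0.1162

(-0.1310, 0.1162, -0.5224)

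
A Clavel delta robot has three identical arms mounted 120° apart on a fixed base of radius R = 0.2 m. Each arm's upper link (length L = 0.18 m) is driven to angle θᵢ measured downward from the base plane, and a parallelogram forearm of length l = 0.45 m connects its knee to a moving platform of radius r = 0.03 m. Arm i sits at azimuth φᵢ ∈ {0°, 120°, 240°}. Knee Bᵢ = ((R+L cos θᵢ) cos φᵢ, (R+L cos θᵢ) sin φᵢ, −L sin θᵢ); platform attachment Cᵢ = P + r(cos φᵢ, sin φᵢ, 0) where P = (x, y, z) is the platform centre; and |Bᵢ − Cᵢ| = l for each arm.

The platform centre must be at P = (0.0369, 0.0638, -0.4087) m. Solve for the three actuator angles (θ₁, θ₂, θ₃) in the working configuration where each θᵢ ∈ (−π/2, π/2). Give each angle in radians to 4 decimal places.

rotate P by −φ1: (0.0369, 0.0638, -0.4087)
  e−x'=0.1331;  (l²−L²−(e−x')²−y'²−z²)/2L = -0.0520
  γ=atan2(-0.4087,0.1331)=-1.2560;  ψ=arccos(-0.1210)=1.6921;  θ1=γ+ψ≈0.4361
rotate P by −φ2: (0.0368, -0.0639, -0.4087)
  A=0.1332, B=-0.4087, C=(l²−L²−A²−y'²−z²)/(2L)=-0.0521
  θ2 = atan2(B,A) + arccos(C/0.4299) = 0.4365
φ3=240.0° → target in arm frame (-0.0737, 0.0001)
  A cos θ + B sin θ = C:  0.2437·cos θ + -0.4087·sin θ = -0.1565
  θ3 = atan2(B,A) + arccos(C/0.4758) = 0.8727

θ₁ = 0.4361, θ₂ = 0.4365, θ₃ = 0.8727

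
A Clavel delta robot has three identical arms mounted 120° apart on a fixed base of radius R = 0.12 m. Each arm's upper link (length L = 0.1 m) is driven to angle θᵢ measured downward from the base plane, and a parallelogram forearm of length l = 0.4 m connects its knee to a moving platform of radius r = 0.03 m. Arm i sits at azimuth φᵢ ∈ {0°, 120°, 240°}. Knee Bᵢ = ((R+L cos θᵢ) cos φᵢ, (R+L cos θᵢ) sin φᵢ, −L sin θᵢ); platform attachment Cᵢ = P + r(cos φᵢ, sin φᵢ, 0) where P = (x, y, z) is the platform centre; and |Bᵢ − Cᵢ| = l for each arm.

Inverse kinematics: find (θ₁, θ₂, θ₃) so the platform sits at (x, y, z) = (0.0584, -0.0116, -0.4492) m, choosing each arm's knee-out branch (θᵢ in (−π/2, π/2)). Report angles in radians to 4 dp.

θ₁ = 0.6982, θ₂ = 1.1343, θ₃ = 1.0470

rotate P by −φ1: (0.0584, -0.0116, -0.4492)
  A=0.0316, B=-0.4492, C=(l²−L²−A²−y'²−z²)/(2L)=-0.2646
  √(A²+B²)=0.4503;  θ1 = -1.5006+2.1988 ≈ 0.6982
φ2=120.0° → target in arm frame (-0.0392, -0.0448)
  A=0.1292, B=-0.4492, C=(l²−L²−A²−y'²−z²)/(2L)=-0.3525
  √(A²+B²)=0.4674;  θ2 = -1.2906+2.4250 ≈ 1.1343
arm 3 (φ=240.0°): x'=-0.0192, y'=0.0564
  A cos θ + B sin θ = C:  0.1092·cos θ + -0.4492·sin θ = -0.3344
  √(A²+B²)=0.4623;  θ3 = -1.3324+2.3794 ≈ 1.0470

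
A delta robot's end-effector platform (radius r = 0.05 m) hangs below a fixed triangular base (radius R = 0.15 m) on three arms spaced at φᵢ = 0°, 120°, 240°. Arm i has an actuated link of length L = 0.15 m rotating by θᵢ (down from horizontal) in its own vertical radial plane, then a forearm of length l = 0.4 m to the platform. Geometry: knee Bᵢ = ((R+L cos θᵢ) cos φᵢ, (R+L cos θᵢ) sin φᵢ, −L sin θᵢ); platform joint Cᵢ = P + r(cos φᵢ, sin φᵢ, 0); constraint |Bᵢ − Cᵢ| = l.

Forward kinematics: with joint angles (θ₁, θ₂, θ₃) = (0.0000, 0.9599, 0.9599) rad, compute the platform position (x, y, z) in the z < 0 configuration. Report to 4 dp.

S1 = (0.2500·cos0.0°, 0.2500·sin0.0°, 0.0000) = (0.2500, 0.0000, 0.0000)
S2 = (0.1860·cos120.0°, 0.1860·sin120.0°, -0.1229) = (-0.0930, 0.1611, -0.1229)
φ3=240.0°: virtual centre (-0.0930, -0.1611, -0.1229), radius l
|S₂|²−|S₁|² = -0.0128;  |S₃|²−|S₁|² = -0.0128
[-0.6860 0.3222 -0.2457]·P = -0.0128;  [-0.6860 -0.3222 -0.2457]·P = -0.0128
det = 0.4421;  x = 0.0186+-0.3582z,  y = 0.0000+0.0000z
quadratic in z: (1.1283)z²+(0.1657)z+(-0.1065)=0, √Δ=0.7128 → z ∈ {-0.3893, 0.2424}; z = -0.3893 (taking z<0)
x = 0.1581, y = 0.0000

(0.1581, 0.0000, -0.3893)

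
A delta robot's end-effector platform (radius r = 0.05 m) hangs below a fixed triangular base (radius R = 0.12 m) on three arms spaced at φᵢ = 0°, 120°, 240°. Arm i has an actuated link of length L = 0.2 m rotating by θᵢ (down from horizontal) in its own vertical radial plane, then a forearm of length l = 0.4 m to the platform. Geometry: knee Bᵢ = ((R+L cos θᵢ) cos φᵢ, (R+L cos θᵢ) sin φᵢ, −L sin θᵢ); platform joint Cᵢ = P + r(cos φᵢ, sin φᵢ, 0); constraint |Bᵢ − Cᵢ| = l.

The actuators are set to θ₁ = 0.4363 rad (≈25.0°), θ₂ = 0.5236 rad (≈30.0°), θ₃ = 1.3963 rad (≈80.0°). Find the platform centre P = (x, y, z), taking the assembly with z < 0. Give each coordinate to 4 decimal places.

(0.1283, 0.1942, -0.4119)

S1 = (0.2513·cos0.0°, 0.2513·sin0.0°, -0.0845) = (0.2513, 0.0000, -0.0845)
arm 2 at φ=120.0°: e+L cos θ2 = 0.2432;  S2 = (-0.1216, 0.2106, -0.1000)
arm 3 at φ=240.0°: e+L cos θ3 = 0.1047;  S3 = (-0.0524, -0.0907, -0.1970)
eliminate P² terms by subtracting sphere 1 from 2 and 3
[-0.7457 0.4212 -0.0310]·P = -0.0011;  [-0.6073 -0.1814 -0.2249]·P = -0.0205
Cramer: x(z) = 0.0226-0.2566z;  y(z) = 0.0374-0.3808z
sphere 1 gives Az²+Bz+C=0 with A=1.2108, B=0.2579, C=-0.0992;  B²−4AC=0.5469;  roots -0.4119, 0.1989;  negative root z = -0.4119
x = 0.1283, y = 0.1942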